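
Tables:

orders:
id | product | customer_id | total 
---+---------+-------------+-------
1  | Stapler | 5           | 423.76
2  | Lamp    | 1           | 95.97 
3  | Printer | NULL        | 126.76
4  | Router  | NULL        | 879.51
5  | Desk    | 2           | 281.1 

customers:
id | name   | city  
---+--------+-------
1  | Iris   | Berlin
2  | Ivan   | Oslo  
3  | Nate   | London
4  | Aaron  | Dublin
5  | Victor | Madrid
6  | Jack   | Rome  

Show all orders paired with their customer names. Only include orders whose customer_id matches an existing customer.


INNER JOIN keeps only orders rows whose customer_id matches an id in customers. Walk through each order:
  - order 1 (Stapler): customer_id=5 -> matches Victor
  - order 2 (Lamp): customer_id=1 -> matches Iris
  - order 3 (Printer): customer_id=NULL, no match -> dropped
  - order 4 (Router): customer_id=NULL, no match -> dropped
  - order 5 (Desk): customer_id=2 -> matches Ivan
So 2 of 5 rows are dropped.

SQL:
SELECT a.product, b.name AS customer
FROM orders a
INNER JOIN customers b ON a.customer_id = b.id

Result:
product | customer
--------+---------
Stapler | Victor  
Lamp    | Iris    
Desk    | Ivan    


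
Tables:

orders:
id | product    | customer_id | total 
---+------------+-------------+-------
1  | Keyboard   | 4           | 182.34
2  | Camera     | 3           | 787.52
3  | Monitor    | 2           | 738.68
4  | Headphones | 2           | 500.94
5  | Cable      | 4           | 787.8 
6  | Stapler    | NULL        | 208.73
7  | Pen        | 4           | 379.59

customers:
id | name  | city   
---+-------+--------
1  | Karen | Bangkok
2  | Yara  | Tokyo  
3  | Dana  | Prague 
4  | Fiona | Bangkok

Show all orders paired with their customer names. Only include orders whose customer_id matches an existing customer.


INNER JOIN keeps only orders rows whose customer_id matches an id in customers. Walk through each order:
  - order 1 (Keyboard): customer_id=4 -> matches Fiona
  - order 2 (Camera): customer_id=3 -> matches Dana
  - order 3 (Monitor): customer_id=2 -> matches Yara
  - order 4 (Headphones): customer_id=2 -> matches Yara
  - order 5 (Cable): customer_id=4 -> matches Fiona
  - order 6 (Stapler): customer_id=NULL, no match -> dropped
  - order 7 (Pen): customer_id=4 -> matches Fiona
So 1 of 7 rows is dropped.

SQL:
SELECT a.product, b.name AS customer
FROM orders a
INNER JOIN customers b ON a.customer_id = b.id

Result:
product    | customer
-----------+---------
Keyboard   | Fiona   
Camera     | Dana    
Monitor    | Yara    
Headphones | Yara    
Cable      | Fiona   
Pen        | Fiona   


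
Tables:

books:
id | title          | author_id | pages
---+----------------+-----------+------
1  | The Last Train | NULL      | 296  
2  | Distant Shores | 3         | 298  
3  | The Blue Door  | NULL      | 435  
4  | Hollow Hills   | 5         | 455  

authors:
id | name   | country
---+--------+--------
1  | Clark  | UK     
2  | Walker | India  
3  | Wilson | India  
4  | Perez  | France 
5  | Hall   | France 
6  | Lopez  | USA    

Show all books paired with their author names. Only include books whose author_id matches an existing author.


INNER JOIN keeps only books rows whose author_id matches an id in authors. Walk through each book:
  - book 1 (The Last Train): author_id=NULL, no match -> dropped
  - book 2 (Distant Shores): author_id=3 -> matches Wilson
  - book 3 (The Blue Door): author_id=NULL, no match -> dropped
  - book 4 (Hollow Hills): author_id=5 -> matches Hall
So 2 of 4 rows are dropped.

SQL:
SELECT a.title, b.name AS author
FROM books a
INNER JOIN authors b ON a.author_id = b.id

Result:
title          | author
---------------+-------
Distant Shores | Wilson
Hollow Hills   | Hall  


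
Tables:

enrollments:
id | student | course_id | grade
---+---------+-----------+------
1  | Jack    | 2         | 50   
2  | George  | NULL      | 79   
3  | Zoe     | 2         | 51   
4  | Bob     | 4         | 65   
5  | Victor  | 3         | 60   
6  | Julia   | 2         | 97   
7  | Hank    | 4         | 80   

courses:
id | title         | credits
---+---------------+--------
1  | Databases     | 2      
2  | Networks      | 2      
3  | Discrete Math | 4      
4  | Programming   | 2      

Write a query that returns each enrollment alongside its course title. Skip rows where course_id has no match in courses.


INNER JOIN keeps only enrollments rows whose course_id matches an id in courses. Walk through each enrollment:
  - enrollment 1 (Jack): course_id=2 -> matches Networks
  - enrollment 2 (George): course_id=NULL, no match -> dropped
  - enrollment 3 (Zoe): course_id=2 -> matches Networks
  - enrollment 4 (Bob): course_id=4 -> matches Programming
  - enrollment 5 (Victor): course_id=3 -> matches Discrete Math
  - enrollment 6 (Julia): course_id=2 -> matches Networks
  - enrollment 7 (Hank): course_id=4 -> matches Programming
So 1 of 7 rows is dropped.

SQL:
SELECT a.student, b.title AS course
FROM enrollments a
INNER JOIN courses b ON a.course_id = b.id

Result:
student | course       
--------+--------------
Jack    | Networks     
Zoe     | Networks     
Bob     | Programming  
Victor  | Discrete Math
Julia   | Networks     
Hank    | Programming  


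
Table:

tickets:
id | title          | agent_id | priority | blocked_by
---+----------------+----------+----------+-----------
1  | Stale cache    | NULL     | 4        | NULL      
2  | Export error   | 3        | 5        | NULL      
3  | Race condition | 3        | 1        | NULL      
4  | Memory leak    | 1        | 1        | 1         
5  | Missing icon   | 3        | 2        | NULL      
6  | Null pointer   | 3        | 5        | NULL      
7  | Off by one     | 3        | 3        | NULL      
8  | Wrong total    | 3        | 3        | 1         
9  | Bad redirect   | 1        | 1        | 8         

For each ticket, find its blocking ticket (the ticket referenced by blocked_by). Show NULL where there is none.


This is a self-join: tickets is joined to a second copy of itself, matching each row's blocked_by to another row's id. Use LEFT JOIN so rows with blocked_by=NULL are kept.
  - ticket 1 (Stale cache): blocked_by=NULL -> NULL
  - ticket 2 (Export error): blocked_by=NULL -> NULL
  - ticket 3 (Race condition): blocked_by=NULL -> NULL
  - ticket 4 (Memory leak): blocked_by=1 -> Stale cache
  - ticket 5 (Missing icon): blocked_by=NULL -> NULL
  - ticket 6 (Null pointer): blocked_by=NULL -> NULL
  - ticket 7 (Off by one): blocked_by=NULL -> NULL
  - ticket 8 (Wrong total): blocked_by=1 -> Stale cache
  - ticket 9 (Bad redirect): blocked_by=8 -> Wrong total

SQL:
SELECT a.title AS item, b.title AS blocked_by
FROM tickets a
LEFT JOIN tickets b ON a.blocked_by = b.id

Result:
item           | blocked_by 
---------------+------------
Stale cache    | NULL       
Export error   | NULL       
Race condition | NULL       
Memory leak    | Stale cache
Missing icon   | NULL       
Null pointer   | NULL       
Off by one     | NULL       
Wrong total    | Stale cache
Bad redirect   | Wrong total


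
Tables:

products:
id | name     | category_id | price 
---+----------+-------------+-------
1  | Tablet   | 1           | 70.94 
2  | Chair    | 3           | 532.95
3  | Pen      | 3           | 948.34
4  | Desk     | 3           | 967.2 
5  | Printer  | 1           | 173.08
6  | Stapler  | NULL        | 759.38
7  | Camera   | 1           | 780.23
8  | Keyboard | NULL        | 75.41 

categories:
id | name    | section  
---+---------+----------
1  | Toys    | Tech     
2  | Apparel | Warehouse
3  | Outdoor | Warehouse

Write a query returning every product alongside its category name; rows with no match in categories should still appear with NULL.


LEFT JOIN keeps every row from products (the left table); where category_id has no match in categories, the category columns become NULL. Walk through each product:
  - product 1 (Tablet): category_id=1 -> matches Toys
  - product 2 (Chair): category_id=3 -> matches Outdoor
  - product 3 (Pen): category_id=3 -> matches Outdoor
  - product 4 (Desk): category_id=3 -> matches Outdoor
  - product 5 (Printer): category_id=1 -> matches Toys
  - product 6 (Stapler): category_id=NULL, no match -> kept with NULL
  - product 7 (Camera): category_id=1 -> matches Toys
  - product 8 (Keyboard): category_id=NULL, no match -> kept with NULL
All 8 rows appear; 2 have NULL category.

SQL:
SELECT a.name, b.name AS category
FROM products a
LEFT JOIN categories b ON a.category_id = b.id

Result:
name     | category
---------+---------
Tablet   | Toys    
Chair    | Outdoor 
Pen      | Outdoor 
Desk     | Outdoor 
Printer  | Toys    
Stapler  | NULL    
Camera   | Toys    
Keyboard | NULL    


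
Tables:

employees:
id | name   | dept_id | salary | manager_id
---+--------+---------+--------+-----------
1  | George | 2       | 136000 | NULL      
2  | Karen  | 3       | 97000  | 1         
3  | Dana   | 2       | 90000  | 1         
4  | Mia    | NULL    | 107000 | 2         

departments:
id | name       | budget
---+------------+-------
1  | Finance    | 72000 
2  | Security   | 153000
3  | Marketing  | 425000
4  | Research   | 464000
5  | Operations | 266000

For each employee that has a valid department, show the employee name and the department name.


INNER JOIN keeps only employees rows whose dept_id matches an id in departments. Walk through each employee:
  - employee 1 (George): dept_id=2 -> matches Security
  - employee 2 (Karen): dept_id=3 -> matches Marketing
  - employee 3 (Dana): dept_id=2 -> matches Security
  - employee 4 (Mia): dept_id=NULL, no match -> dropped
So 1 of 4 rows is dropped.

SQL:
SELECT a.name, b.name AS department
FROM employees a
INNER JOIN departments b ON a.dept_id = b.id

Result:
name   | department
-------+-----------
George | Security  
Karen  | Marketing 
Dana   | Security  


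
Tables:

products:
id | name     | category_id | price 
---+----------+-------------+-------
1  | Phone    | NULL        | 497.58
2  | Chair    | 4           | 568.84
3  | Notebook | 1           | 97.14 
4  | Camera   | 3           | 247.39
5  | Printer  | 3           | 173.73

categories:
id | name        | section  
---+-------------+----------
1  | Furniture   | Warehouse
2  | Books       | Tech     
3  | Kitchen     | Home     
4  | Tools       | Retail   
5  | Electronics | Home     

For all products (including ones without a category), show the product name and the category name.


LEFT JOIN keeps every row from products (the left table); where category_id has no match in categories, the category columns become NULL. Walk through each product:
  - product 1 (Phone): category_id=NULL, no match -> kept with NULL
  - product 2 (Chair): category_id=4 -> matches Tools
  - product 3 (Notebook): category_id=1 -> matches Furniture
  - product 4 (Camera): category_id=3 -> matches Kitchen
  - product 5 (Printer): category_id=3 -> matches Kitchen
All 5 rows appear; 1 has NULL category.

SQL:
SELECT a.name, b.name AS category
FROM products a
LEFT JOIN categories b ON a.category_id = b.id

Result:
name     | category 
---------+----------
Phone    | NULL     
Chair    | Tools    
Notebook | Furniture
Camera   | Kitchen  
Printer  | Kitchen  


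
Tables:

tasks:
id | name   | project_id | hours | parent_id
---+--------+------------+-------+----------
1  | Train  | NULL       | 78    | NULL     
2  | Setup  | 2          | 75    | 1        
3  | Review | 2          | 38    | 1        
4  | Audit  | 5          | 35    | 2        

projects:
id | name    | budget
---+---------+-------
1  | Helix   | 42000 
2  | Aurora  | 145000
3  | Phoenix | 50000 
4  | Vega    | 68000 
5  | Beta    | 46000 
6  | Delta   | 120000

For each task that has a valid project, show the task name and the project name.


INNER JOIN keeps only tasks rows whose project_id matches an id in projects. Walk through each task:
  - task 1 (Train): project_id=NULL, no match -> dropped
  - task 2 (Setup): project_id=2 -> matches Aurora
  - task 3 (Review): project_id=2 -> matches Aurora
  - task 4 (Audit): project_id=5 -> matches Beta
So 1 of 4 rows is dropped.

SQL:
SELECT a.name, b.name AS project
FROM tasks a
INNER JOIN projects b ON a.project_id = b.id

Result:
name   | project
-------+--------
Setup  | Aurora 
Review | Aurora 
Audit  | Beta   


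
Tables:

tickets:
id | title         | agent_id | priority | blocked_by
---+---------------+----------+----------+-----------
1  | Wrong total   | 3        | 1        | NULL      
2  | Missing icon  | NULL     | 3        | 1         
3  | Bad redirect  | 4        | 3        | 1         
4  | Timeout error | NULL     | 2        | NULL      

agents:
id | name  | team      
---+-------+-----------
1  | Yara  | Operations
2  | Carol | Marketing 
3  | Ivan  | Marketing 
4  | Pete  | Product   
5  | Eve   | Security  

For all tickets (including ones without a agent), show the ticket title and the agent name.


LEFT JOIN keeps every row from tickets (the left table); where agent_id has no match in agents, the agent columns become NULL. Walk through each ticket:
  - ticket 1 (Wrong total): agent_id=3 -> matches Ivan
  - ticket 2 (Missing icon): agent_id=NULL, no match -> kept with NULL
  - ticket 3 (Bad redirect): agent_id=4 -> matches Pete
  - ticket 4 (Timeout error): agent_id=NULL, no match -> kept with NULL
All 4 rows appear; 2 have NULL agent.

SQL:
SELECT a.title, b.name AS agent
FROM tickets a
LEFT JOIN agents b ON a.agent_id = b.id

Result:
title         | agent
--------------+------
Wrong total   | Ivan 
Missing icon  | NULL 
Bad redirect  | Pete 
Timeout error | NULL 


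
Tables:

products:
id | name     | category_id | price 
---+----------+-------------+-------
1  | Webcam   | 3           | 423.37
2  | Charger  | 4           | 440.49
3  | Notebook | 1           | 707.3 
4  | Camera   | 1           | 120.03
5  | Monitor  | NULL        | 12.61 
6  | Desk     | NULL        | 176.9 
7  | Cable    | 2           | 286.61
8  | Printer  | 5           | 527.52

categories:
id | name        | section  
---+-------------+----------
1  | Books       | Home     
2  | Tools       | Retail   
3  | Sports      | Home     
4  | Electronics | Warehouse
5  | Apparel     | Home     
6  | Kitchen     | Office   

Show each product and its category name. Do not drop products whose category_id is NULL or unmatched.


LEFT JOIN keeps every row from products (the left table); where category_id has no match in categories, the category columns become NULL. Walk through each product:
  - product 1 (Webcam): category_id=3 -> matches Sports
  - product 2 (Charger): category_id=4 -> matches Electronics
  - product 3 (Notebook): category_id=1 -> matches Books
  - product 4 (Camera): category_id=1 -> matches Books
  - product 5 (Monitor): category_id=NULL, no match -> kept with NULL
  - product 6 (Desk): category_id=NULL, no match -> kept with NULL
  - product 7 (Cable): category_id=2 -> matches Tools
  - product 8 (Printer): category_id=5 -> matches Apparel
All 8 rows appear; 2 have NULL category.

SQL:
SELECT a.name, b.name AS category
FROM products a
LEFT JOIN categories b ON a.category_id = b.id

Result:
name     | category   
---------+------------
Webcam   | Sports     
Charger  | Electronics
Notebook | Books      
Camera   | Books      
Monitor  | NULL       
Desk     | NULL       
Cable    | Tools      
Printer  | Apparel    


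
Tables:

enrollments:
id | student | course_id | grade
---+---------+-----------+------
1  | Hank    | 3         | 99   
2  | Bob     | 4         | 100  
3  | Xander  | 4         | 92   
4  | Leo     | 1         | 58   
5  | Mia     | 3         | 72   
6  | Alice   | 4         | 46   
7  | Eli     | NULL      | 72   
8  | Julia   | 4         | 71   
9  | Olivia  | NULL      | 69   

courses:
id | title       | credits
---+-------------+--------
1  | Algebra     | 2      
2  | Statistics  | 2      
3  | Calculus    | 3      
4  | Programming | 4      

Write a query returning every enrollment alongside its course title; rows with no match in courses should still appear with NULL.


LEFT JOIN keeps every row from enrollments (the left table); where course_id has no match in courses, the course columns become NULL. Walk through each enrollment:
  - enrollment 1 (Hank): course_id=3 -> matches Calculus
  - enrollment 2 (Bob): course_id=4 -> matches Programming
  - enrollment 3 (Xander): course_id=4 -> matches Programming
  - enrollment 4 (Leo): course_id=1 -> matches Algebra
  - enrollment 5 (Mia): course_id=3 -> matches Calculus
  - enrollment 6 (Alice): course_id=4 -> matches Programming
  - enrollment 7 (Eli): course_id=NULL, no match -> kept with NULL
  - enrollment 8 (Julia): course_id=4 -> matches Programming
  - enrollment 9 (Olivia): course_id=NULL, no match -> kept with NULL
All 9 rows appear; 2 have NULL course.

SQL:
SELECT a.student, b.title AS course
FROM enrollments a
LEFT JOIN courses b ON a.course_id = b.id

Result:
student | course     
--------+------------
Hank    | Calculus   
Bob     | Programming
Xander  | Programming
Leo     | Algebra    
Mia     | Calculus   
Alice   | Programming
Eli     | NULL       
Julia   | Programming
Olivia  | NULL       


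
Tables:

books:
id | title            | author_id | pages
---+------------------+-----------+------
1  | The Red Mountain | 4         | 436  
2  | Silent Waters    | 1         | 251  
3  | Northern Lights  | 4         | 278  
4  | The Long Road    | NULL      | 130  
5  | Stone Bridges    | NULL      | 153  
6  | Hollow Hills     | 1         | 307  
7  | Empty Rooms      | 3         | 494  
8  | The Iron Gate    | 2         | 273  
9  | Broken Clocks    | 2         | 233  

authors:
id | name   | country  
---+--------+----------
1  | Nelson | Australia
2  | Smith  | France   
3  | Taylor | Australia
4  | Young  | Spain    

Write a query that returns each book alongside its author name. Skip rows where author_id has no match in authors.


INNER JOIN keeps only books rows whose author_id matches an id in authors. Walk through each book:
  - book 1 (The Red Mountain): author_id=4 -> matches Young
  - book 2 (Silent Waters): author_id=1 -> matches Nelson
  - book 3 (Northern Lights): author_id=4 -> matches Young
  - book 4 (The Long Road): author_id=NULL, no match -> dropped
  - book 5 (Stone Bridges): author_id=NULL, no match -> dropped
  - book 6 (Hollow Hills): author_id=1 -> matches Nelson
  - book 7 (Empty Rooms): author_id=3 -> matches Taylor
  - book 8 (The Iron Gate): author_id=2 -> matches Smith
  - book 9 (Broken Clocks): author_id=2 -> matches Smith
So 2 of 9 rows are dropped.

SQL:
SELECT a.title, b.name AS author
FROM books a
INNER JOIN authors b ON a.author_id = b.id

Result:
title            | author
-----------------+-------
The Red Mountain | Young 
Silent Waters    | Nelson
Northern Lights  | Young 
Hollow Hills     | Nelson
Empty Rooms      | Taylor
The Iron Gate    | Smith 
Broken Clocks    | Smith 


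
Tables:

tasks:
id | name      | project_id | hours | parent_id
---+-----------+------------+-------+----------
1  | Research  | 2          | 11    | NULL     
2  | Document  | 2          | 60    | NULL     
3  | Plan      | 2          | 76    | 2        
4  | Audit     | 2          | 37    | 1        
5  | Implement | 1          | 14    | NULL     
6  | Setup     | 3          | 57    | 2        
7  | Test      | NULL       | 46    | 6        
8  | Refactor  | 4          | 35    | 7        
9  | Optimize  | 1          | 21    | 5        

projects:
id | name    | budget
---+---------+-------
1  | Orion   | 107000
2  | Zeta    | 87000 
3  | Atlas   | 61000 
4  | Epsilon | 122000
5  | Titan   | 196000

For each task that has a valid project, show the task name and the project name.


INNER JOIN keeps only tasks rows whose project_id matches an id in projects. Walk through each task:
  - task 1 (Research): project_id=2 -> matches Zeta
  - task 2 (Document): project_id=2 -> matches Zeta
  - task 3 (Plan): project_id=2 -> matches Zeta
  - task 4 (Audit): project_id=2 -> matches Zeta
  - task 5 (Implement): project_id=1 -> matches Orion
  - task 6 (Setup): project_id=3 -> matches Atlas
  - task 7 (Test): project_id=NULL, no match -> dropped
  - task 8 (Refactor): project_id=4 -> matches Epsilon
  - task 9 (Optimize): project_id=1 -> matches Orion
So 1 of 9 rows is dropped.

SQL:
SELECT a.name, b.name AS project
FROM tasks a
INNER JOIN projects b ON a.project_id = b.id

Result:
name      | project
----------+--------
Research  | Zeta   
Document  | Zeta   
Plan      | Zeta   
Audit     | Zeta   
Implement | Orion  
Setup     | Atlas  
Refactor  | Epsilon
Optimize  | Orion  


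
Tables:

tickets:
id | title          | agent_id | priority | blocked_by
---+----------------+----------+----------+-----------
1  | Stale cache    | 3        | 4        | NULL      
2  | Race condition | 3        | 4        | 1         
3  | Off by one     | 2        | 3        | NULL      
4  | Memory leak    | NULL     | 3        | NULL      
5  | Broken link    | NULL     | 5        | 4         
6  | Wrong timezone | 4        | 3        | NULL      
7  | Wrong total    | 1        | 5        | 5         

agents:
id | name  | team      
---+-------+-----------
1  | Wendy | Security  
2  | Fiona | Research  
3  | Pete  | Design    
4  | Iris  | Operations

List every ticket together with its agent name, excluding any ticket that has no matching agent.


INNER JOIN keeps only tickets rows whose agent_id matches an id in agents. Walk through each ticket:
  - ticket 1 (Stale cache): agent_id=3 -> matches Pete
  - ticket 2 (Race condition): agent_id=3 -> matches Pete
  - ticket 3 (Off by one): agent_id=2 -> matches Fiona
  - ticket 4 (Memory leak): agent_id=NULL, no match -> dropped
  - ticket 5 (Broken link): agent_id=NULL, no match -> dropped
  - ticket 6 (Wrong timezone): agent_id=4 -> matches Iris
  - ticket 7 (Wrong total): agent_id=1 -> matches Wendy
So 2 of 7 rows are dropped.

SQL:
SELECT a.title, b.name AS agent
FROM tickets a
INNER JOIN agents b ON a.agent_id = b.id

Result:
title          | agent
---------------+------
Stale cache    | Pete 
Race condition | Pete 
Off by one     | Fiona
Wrong timezone | Iris 
Wrong total    | Wendy


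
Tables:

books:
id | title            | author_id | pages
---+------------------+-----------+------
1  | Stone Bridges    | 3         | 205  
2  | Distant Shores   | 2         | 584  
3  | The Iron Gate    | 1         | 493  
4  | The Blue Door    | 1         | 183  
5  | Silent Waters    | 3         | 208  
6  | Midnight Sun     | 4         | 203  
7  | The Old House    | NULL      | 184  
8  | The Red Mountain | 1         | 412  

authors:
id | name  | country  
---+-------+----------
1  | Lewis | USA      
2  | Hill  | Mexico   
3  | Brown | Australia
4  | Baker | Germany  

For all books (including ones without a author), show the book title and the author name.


LEFT JOIN keeps every row from books (the left table); where author_id has no match in authors, the author columns become NULL. Walk through each book:
  - book 1 (Stone Bridges): author_id=3 -> matches Brown
  - book 2 (Distant Shores): author_id=2 -> matches Hill
  - book 3 (The Iron Gate): author_id=1 -> matches Lewis
  - book 4 (The Blue Door): author_id=1 -> matches Lewis
  - book 5 (Silent Waters): author_id=3 -> matches Brown
  - book 6 (Midnight Sun): author_id=4 -> matches Baker
  - book 7 (The Old House): author_id=NULL, no match -> kept with NULL
  - book 8 (The Red Mountain): author_id=1 -> matches Lewis
All 8 rows appear; 1 has NULL author.

SQL:
SELECT a.title, b.name AS author
FROM books a
LEFT JOIN authors b ON a.author_id = b.id

Result:
title            | author
-----------------+-------
Stone Bridges    | Brown 
Distant Shores   | Hill  
The Iron Gate    | Lewis 
The Blue Door    | Lewis 
Silent Waters    | Brown 
Midnight Sun     | Baker 
The Old House    | NULL  
The Red Mountain | Lewis 


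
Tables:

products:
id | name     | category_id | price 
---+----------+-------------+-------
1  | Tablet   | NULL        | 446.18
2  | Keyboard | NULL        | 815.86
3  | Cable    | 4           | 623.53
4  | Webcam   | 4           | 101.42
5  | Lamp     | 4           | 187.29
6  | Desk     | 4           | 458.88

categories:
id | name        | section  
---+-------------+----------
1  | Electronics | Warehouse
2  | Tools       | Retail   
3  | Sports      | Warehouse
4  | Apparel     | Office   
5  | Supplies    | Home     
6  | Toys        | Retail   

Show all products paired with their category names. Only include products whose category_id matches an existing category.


INNER JOIN keeps only products rows whose category_id matches an id in categories. Walk through each product:
  - product 1 (Tablet): category_id=NULL, no match -> dropped
  - product 2 (Keyboard): category_id=NULL, no match -> dropped
  - product 3 (Cable): category_id=4 -> matches Apparel
  - product 4 (Webcam): category_id=4 -> matches Apparel
  - product 5 (Lamp): category_id=4 -> matches Apparel
  - product 6 (Desk): category_id=4 -> matches Apparel
So 2 of 6 rows are dropped.

SQL:
SELECT a.name, b.name AS category
FROM products a
INNER JOIN categories b ON a.category_id = b.id

Result:
name   | category
-------+---------
Cable  | Apparel 
Webcam | Apparel 
Lamp   | Apparel 
Desk   | Apparel 


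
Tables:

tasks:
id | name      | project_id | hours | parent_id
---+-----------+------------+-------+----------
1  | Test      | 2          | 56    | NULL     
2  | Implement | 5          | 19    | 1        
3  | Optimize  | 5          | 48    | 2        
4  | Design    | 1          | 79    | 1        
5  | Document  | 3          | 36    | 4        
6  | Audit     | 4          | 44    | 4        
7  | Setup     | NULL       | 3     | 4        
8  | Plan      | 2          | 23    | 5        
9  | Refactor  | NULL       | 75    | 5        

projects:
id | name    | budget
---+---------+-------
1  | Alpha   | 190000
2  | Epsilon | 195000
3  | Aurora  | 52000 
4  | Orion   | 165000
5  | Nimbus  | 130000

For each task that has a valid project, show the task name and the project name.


INNER JOIN keeps only tasks rows whose project_id matches an id in projects. Walk through each task:
  - task 1 (Test): project_id=2 -> matches Epsilon
  - task 2 (Implement): project_id=5 -> matches Nimbus
  - task 3 (Optimize): project_id=5 -> matches Nimbus
  - task 4 (Design): project_id=1 -> matches Alpha
  - task 5 (Document): project_id=3 -> matches Aurora
  - task 6 (Audit): project_id=4 -> matches Orion
  - task 7 (Setup): project_id=NULL, no match -> dropped
  - task 8 (Plan): project_id=2 -> matches Epsilon
  - task 9 (Refactor): project_id=NULL, no match -> dropped
So 2 of 9 rows are dropped.

SQL:
SELECT a.name, b.name AS project
FROM tasks a
INNER JOIN projects b ON a.project_id = b.id

Result:
name      | project
----------+--------
Test      | Epsilon
Implement | Nimbus 
Optimize  | Nimbus 
Design    | Alpha  
Document  | Aurora 
Audit     | Orion  
Plan      | Epsilon


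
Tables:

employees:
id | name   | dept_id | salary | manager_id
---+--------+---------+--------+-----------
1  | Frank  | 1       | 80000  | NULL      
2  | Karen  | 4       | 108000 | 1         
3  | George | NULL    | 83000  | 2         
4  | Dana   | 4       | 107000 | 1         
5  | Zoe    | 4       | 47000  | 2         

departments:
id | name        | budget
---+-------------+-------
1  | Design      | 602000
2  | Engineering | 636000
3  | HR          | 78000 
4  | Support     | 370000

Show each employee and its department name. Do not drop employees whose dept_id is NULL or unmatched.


LEFT JOIN keeps every row from employees (the left table); where dept_id has no match in departments, the department columns become NULL. Walk through each employee:
  - employee 1 (Frank): dept_id=1 -> matches Design
  - employee 2 (Karen): dept_id=4 -> matches Support
  - employee 3 (George): dept_id=NULL, no match -> kept with NULL
  - employee 4 (Dana): dept_id=4 -> matches Support
  - employee 5 (Zoe): dept_id=4 -> matches Support
All 5 rows appear; 1 has NULL department.

SQL:
SELECT a.name, b.name AS department
FROM employees a
LEFT JOIN departments b ON a.dept_id = b.id

Result:
name   | department
-------+-----------
Frank  | Design    
Karen  | Support   
George | NULL      
Dana   | Support   
Zoe    | Support   


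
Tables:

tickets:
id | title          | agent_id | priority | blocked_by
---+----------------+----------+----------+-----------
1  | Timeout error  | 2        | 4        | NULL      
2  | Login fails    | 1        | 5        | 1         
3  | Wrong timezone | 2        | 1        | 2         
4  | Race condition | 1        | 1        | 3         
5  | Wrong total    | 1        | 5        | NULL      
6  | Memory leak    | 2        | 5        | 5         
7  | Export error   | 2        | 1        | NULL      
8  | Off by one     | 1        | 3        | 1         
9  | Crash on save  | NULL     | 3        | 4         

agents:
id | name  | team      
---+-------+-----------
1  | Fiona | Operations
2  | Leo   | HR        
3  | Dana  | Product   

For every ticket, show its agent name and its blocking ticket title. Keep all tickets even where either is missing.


Two LEFT JOINs from the same base table tickets: one to agents via agent_id, one to tickets itself via blocked_by. Both are LEFT so every ticket is preserved.
Match against agents:
  - ticket 1 (Timeout error): agent_id=2 -> matches Leo
  - ticket 2 (Login fails): agent_id=1 -> matches Fiona
  - ticket 3 (Wrong timezone): agent_id=2 -> matches Leo
  - ticket 4 (Race condition): agent_id=1 -> matches Fiona
  - ticket 5 (Wrong total): agent_id=1 -> matches Fiona
  - ticket 6 (Memory leak): agent_id=2 -> matches Leo
  - ticket 7 (Export error): agent_id=2 -> matches Leo
  - ticket 8 (Off by one): agent_id=1 -> matches Fiona
  - ticket 9 (Crash on save): agent_id=NULL, no match -> kept with NULL
Match against tickets (self):
  - ticket 1 (Timeout error): blocked_by=NULL -> NULL
  - ticket 2 (Login fails): blocked_by=1 -> Timeout error
  - ticket 3 (Wrong timezone): blocked_by=2 -> Login fails
  - ticket 4 (Race condition): blocked_by=3 -> Wrong timezone
  - ticket 5 (Wrong total): blocked_by=NULL -> NULL
  - ticket 6 (Memory leak): blocked_by=5 -> Wrong total
  - ticket 7 (Export error): blocked_by=NULL -> NULL
  - ticket 8 (Off by one): blocked_by=1 -> Timeout error
  - ticket 9 (Crash on save): blocked_by=4 -> Race condition

SQL:
SELECT a.title, b.name AS agent, c.title AS blocked_by
FROM tickets a
LEFT JOIN agents b ON a.agent_id = b.id
LEFT JOIN tickets c ON a.blocked_by = c.id

Result:
title          | agent | blocked_by    
---------------+-------+---------------
Timeout error  | Leo   | NULL          
Login fails    | Fiona | Timeout error 
Wrong timezone | Leo   | Login fails   
Race condition | Fiona | Wrong timezone
Wrong total    | Fiona | NULL          
Memory leak    | Leo   | Wrong total   
Export error   | Leo   | NULL          
Off by one     | Fiona | Timeout error 
Crash on save  | NULL  | Race condition


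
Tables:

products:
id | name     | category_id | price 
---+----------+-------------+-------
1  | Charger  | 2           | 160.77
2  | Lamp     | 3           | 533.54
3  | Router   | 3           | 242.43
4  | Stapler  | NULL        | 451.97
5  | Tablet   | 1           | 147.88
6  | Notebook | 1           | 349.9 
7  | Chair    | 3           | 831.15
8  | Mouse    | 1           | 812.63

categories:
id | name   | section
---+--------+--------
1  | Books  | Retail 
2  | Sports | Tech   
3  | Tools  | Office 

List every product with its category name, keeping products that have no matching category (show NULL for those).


LEFT JOIN keeps every row from products (the left table); where category_id has no match in categories, the category columns become NULL. Walk through each product:
  - product 1 (Charger): category_id=2 -> matches Sports
  - product 2 (Lamp): category_id=3 -> matches Tools
  - product 3 (Router): category_id=3 -> matches Tools
  - product 4 (Stapler): category_id=NULL, no match -> kept with NULL
  - product 5 (Tablet): category_id=1 -> matches Books
  - product 6 (Notebook): category_id=1 -> matches Books
  - product 7 (Chair): category_id=3 -> matches Tools
  - product 8 (Mouse): category_id=1 -> matches Books
All 8 rows appear; 1 has NULL category.

SQL:
SELECT a.name, b.name AS category
FROM products a
LEFT JOIN categories b ON a.category_id = b.id

Result:
name     | category
---------+---------
Charger  | Sports  
Lamp     | Tools   
Router   | Tools   
Stapler  | NULL    
Tablet   | Books   
Notebook | Books   
Chair    | Tools   
Mouse    | Books   


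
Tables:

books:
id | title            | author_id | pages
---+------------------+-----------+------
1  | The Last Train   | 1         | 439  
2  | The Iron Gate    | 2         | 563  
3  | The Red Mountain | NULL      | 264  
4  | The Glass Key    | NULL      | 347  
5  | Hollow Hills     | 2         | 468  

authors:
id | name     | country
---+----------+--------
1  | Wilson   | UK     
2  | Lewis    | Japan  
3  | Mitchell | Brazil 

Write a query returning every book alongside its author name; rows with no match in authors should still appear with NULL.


LEFT JOIN keeps every row from books (the left table); where author_id has no match in authors, the author columns become NULL. Walk through each book:
  - book 1 (The Last Train): author_id=1 -> matches Wilson
  - book 2 (The Iron Gate): author_id=2 -> matches Lewis
  - book 3 (The Red Mountain): author_id=NULL, no match -> kept with NULL
  - book 4 (The Glass Key): author_id=NULL, no match -> kept with NULL
  - book 5 (Hollow Hills): author_id=2 -> matches Lewis
All 5 rows appear; 2 have NULL author.

SQL:
SELECT a.title, b.name AS author
FROM books a
LEFT JOIN authors b ON a.author_id = b.id

Result:
title            | author
-----------------+-------
The Last Train   | Wilson
The Iron Gate    | Lewis 
The Red Mountain | NULL  
The Glass Key    | NULL  
Hollow Hills     | Lewis 


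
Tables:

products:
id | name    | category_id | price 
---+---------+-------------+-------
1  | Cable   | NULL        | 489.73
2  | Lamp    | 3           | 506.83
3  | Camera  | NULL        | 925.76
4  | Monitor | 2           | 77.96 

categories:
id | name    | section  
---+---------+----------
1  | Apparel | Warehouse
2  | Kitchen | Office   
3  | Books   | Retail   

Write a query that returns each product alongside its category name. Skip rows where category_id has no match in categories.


INNER JOIN keeps only products rows whose category_id matches an id in categories. Walk through each product:
  - product 1 (Cable): category_id=NULL, no match -> dropped
  - product 2 (Lamp): category_id=3 -> matches Books
  - product 3 (Camera): category_id=NULL, no match -> dropped
  - product 4 (Monitor): category_id=2 -> matches Kitchen
So 2 of 4 rows are dropped.

SQL:
SELECT a.name, b.name AS category
FROM products a
INNER JOIN categories b ON a.category_id = b.id

Result:
name    | category
--------+---------
Lamp    | Books   
Monitor | Kitchen 


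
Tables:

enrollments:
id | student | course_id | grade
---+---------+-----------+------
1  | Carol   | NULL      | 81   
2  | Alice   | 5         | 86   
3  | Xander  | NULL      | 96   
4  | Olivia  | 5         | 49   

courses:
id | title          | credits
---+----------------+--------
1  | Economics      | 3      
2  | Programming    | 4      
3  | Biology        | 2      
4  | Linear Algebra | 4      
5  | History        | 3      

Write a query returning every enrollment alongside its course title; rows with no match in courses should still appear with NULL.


LEFT JOIN keeps every row from enrollments (the left table); where course_id has no match in courses, the course columns become NULL. Walk through each enrollment:
  - enrollment 1 (Carol): course_id=NULL, no match -> kept with NULL
  - enrollment 2 (Alice): course_id=5 -> matches History
  - enrollment 3 (Xander): course_id=NULL, no match -> kept with NULL
  - enrollment 4 (Olivia): course_id=5 -> matches History
All 4 rows appear; 2 have NULL course.

SQL:
SELECT a.student, b.title AS course
FROM enrollments a
LEFT JOIN courses b ON a.course_id = b.id

Result:
student | course 
--------+--------
Carol   | NULL   
Alice   | History
Xander  | NULL   
Olivia  | History


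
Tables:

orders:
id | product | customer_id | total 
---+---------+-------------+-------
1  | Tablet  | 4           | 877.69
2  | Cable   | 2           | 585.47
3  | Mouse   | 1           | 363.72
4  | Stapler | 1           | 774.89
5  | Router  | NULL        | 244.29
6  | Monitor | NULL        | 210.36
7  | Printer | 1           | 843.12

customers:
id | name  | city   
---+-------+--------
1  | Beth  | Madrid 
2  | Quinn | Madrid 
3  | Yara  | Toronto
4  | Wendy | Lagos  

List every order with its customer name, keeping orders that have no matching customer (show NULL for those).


LEFT JOIN keeps every row from orders (the left table); where customer_id has no match in customers, the customer columns become NULL. Walk through each order:
  - order 1 (Tablet): customer_id=4 -> matches Wendy
  - order 2 (Cable): customer_id=2 -> matches Quinn
  - order 3 (Mouse): customer_id=1 -> matches Beth
  - order 4 (Stapler): customer_id=1 -> matches Beth
  - order 5 (Router): customer_id=NULL, no match -> kept with NULL
  - order 6 (Monitor): customer_id=NULL, no match -> kept with NULL
  - order 7 (Printer): customer_id=1 -> matches Beth
All 7 rows appear; 2 have NULL customer.

SQL:
SELECT a.product, b.name AS customer
FROM orders a
LEFT JOIN customers b ON a.customer_id = b.id

Result:
product | customer
--------+---------
Tablet  | Wendy   
Cable   | Quinn   
Mouse   | Beth    
Stapler | Beth    
Router  | NULL    
Monitor | NULL    
Printer | Beth    


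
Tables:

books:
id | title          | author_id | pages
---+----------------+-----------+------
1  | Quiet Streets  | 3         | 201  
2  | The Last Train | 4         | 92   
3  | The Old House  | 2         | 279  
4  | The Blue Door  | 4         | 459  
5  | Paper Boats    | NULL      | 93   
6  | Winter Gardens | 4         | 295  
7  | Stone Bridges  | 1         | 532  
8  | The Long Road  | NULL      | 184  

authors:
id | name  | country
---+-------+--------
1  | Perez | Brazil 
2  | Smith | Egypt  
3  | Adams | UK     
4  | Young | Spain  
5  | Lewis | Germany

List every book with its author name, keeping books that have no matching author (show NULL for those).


LEFT JOIN keeps every row from books (the left table); where author_id has no match in authors, the author columns become NULL. Walk through each book:
  - book 1 (Quiet Streets): author_id=3 -> matches Adams
  - book 2 (The Last Train): author_id=4 -> matches Young
  - book 3 (The Old House): author_id=2 -> matches Smith
  - book 4 (The Blue Door): author_id=4 -> matches Young
  - book 5 (Paper Boats): author_id=NULL, no match -> kept with NULL
  - book 6 (Winter Gardens): author_id=4 -> matches Young
  - book 7 (Stone Bridges): author_id=1 -> matches Perez
  - book 8 (The Long Road): author_id=NULL, no match -> kept with NULL
All 8 rows appear; 2 have NULL author.

SQL:
SELECT a.title, b.name AS author
FROM books a
LEFT JOIN authors b ON a.author_id = b.id

Result:
title          | author
---------------+-------
Quiet Streets  | Adams 
The Last Train | Young 
The Old House  | Smith 
The Blue Door  | Young 
Paper Boats    | NULL  
Winter Gardens | Young 
Stone Bridges  | Perez 
The Long Road  | NULL  


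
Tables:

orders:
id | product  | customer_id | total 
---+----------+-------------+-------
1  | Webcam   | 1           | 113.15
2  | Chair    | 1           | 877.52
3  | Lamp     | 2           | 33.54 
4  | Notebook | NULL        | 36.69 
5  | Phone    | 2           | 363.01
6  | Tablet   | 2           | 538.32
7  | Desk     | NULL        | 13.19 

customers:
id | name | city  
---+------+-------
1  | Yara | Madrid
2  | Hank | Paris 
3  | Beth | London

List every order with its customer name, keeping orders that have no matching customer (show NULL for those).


LEFT JOIN keeps every row from orders (the left table); where customer_id has no match in customers, the customer columns become NULL. Walk through each order:
  - order 1 (Webcam): customer_id=1 -> matches Yara
  - order 2 (Chair): customer_id=1 -> matches Yara
  - order 3 (Lamp): customer_id=2 -> matches Hank
  - order 4 (Notebook): customer_id=NULL, no match -> kept with NULL
  - order 5 (Phone): customer_id=2 -> matches Hank
  - order 6 (Tablet): customer_id=2 -> matches Hank
  - order 7 (Desk): customer_id=NULL, no match -> kept with NULL
All 7 rows appear; 2 have NULL customer.

SQL:
SELECT a.product, b.name AS customer
FROM orders a
LEFT JOIN customers b ON a.customer_id = b.id

Result:
product  | customer
---------+---------
Webcam   | Yara    
Chair    | Yara    
Lamp     | Hank    
Notebook | NULL    
Phone    | Hank    
Tablet   | Hank    
Desk     | NULL    
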